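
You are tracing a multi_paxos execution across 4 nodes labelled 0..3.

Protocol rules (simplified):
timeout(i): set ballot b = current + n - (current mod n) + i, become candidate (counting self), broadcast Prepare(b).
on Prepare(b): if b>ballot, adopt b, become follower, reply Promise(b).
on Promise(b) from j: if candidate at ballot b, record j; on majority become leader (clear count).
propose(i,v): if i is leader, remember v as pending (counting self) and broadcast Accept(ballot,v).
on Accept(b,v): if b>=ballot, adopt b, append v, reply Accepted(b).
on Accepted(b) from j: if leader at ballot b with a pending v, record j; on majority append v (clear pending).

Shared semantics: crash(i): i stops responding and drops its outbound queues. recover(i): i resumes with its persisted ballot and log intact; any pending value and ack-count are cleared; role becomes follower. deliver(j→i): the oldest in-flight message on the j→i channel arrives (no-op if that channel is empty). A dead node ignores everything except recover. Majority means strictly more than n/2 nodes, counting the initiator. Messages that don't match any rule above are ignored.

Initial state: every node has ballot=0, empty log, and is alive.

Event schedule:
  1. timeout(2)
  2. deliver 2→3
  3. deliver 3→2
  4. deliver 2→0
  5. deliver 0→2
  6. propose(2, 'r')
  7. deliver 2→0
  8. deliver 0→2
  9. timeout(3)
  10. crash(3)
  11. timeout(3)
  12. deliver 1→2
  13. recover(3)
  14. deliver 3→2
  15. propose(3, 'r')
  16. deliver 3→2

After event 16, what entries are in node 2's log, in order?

[1] timeout(2) → N2(cand b6 [-])
[2] deliver 2→3 → N3(foll b6 [-])
[3] deliver 3→2 → ∅
[4] deliver 2→0 → N0(foll b6 [-])
[5] deliver 0→2 → N2(lead b6 [-])
[6] propose(2,'r') → ∅
[7] deliver 2→0 → N0(foll b6 [r])
[8] deliver 0→2 → ∅
[9] timeout(3) → N3(cand b11 [-])
[10] crash(3) → N3(✗cand b11 [-])
[11] timeout(3) → ∅
[12] deliver 1→2 → ∅
[13] recover(3) → N3(foll b11 [-])
[14] deliver 3→2 → ∅
[15] propose(3,'r') → ∅
[16] deliver 3→2 → ∅

empty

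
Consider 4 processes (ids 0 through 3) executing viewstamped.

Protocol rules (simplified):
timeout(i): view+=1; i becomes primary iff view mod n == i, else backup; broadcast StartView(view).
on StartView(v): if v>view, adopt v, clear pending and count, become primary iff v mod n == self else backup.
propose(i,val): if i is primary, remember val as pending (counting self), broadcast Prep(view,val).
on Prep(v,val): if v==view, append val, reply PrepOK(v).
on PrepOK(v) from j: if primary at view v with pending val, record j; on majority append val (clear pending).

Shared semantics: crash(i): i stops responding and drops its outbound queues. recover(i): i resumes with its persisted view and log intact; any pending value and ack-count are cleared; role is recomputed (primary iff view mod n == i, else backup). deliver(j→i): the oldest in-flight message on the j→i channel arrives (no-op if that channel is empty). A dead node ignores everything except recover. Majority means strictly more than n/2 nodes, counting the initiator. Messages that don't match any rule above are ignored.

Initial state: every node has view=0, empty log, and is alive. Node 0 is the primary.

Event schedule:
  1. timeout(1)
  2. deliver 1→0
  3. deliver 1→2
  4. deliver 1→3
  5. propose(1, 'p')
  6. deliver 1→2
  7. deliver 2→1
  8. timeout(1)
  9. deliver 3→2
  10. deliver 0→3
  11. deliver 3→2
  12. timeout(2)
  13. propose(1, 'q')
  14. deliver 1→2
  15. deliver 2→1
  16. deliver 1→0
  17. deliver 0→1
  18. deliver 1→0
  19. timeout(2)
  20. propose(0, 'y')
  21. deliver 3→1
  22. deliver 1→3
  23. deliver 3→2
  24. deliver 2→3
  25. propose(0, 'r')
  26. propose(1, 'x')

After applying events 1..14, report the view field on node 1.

1. timeout(1):  <1:prim v1 ->
2. deliver 1→0:  <0:back v1 ->
3. deliver 1→2:  <2:back v1 ->
4. deliver 1→3:  <3:back v1 ->
5. propose(1,'p'):  nop
6. deliver 1→2:  <2:back v1 p>
7. deliver 2→1:  nop
8. timeout(1):  <1:back v2 ->
9. deliver 3→2:  nop
10. deliver 0→3:  nop
11. deliver 3→2:  nop
12. timeout(2):  <2:prim v2 p>
13. propose(1,'q'):  nop
14. deliver 1→2:  nop

2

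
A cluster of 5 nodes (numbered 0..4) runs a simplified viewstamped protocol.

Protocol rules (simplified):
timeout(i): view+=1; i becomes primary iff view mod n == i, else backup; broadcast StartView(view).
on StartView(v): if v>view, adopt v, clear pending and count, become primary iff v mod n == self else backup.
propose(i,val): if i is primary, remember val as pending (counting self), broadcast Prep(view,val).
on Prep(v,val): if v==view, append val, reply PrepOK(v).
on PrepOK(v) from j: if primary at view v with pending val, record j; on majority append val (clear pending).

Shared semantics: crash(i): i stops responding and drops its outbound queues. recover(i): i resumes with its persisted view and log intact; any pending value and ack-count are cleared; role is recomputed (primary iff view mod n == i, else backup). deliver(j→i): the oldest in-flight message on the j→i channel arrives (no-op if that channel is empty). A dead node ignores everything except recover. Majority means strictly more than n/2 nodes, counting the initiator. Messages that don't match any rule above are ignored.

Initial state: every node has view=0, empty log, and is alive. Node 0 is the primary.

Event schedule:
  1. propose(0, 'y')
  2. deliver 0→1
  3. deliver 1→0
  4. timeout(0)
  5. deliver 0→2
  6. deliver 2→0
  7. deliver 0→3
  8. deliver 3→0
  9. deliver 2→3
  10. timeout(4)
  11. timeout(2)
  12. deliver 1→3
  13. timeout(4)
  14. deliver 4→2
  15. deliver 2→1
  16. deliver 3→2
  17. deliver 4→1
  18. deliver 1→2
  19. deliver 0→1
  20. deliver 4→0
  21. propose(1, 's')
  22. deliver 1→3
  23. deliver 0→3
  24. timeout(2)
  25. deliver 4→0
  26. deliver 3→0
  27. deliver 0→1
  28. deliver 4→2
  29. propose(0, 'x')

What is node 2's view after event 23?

after 1 — propose(0,'y'): ·
after 2 — deliver 0→1: n1:back/v0/[y]
after 3 — deliver 1→0: ·
after 4 — timeout(0): n0:back/v1/[-]
after 5 — deliver 0→2: n2:back/v0/[y]
after 6 — deliver 2→0: ·
after 7 — deliver 0→3: n3:back/v0/[y]
after 8 — deliver 3→0: ·
after 9 — deliver 2→3: ·
after 10 — timeout(4): n4:back/v1/[-]
after 11 — timeout(2): n2:back/v1/[y]
after 12 — deliver 1→3: ·
after 13 — timeout(4): n4:back/v2/[-]
after 14 — deliver 4→2: ·
after 15 — deliver 2→1: n1:prim/v1/[y]
after 16 — deliver 3→2: ·
after 17 — deliver 4→1: ·
after 18 — deliver 1→2: ·
after 19 — deliver 0→1: ·
after 20 — deliver 4→0: ·
after 21 — propose(1,'s'): ·
after 22 — deliver 1→3: ·
after 23 — deliver 0→3: n3:back/v1/[y]

1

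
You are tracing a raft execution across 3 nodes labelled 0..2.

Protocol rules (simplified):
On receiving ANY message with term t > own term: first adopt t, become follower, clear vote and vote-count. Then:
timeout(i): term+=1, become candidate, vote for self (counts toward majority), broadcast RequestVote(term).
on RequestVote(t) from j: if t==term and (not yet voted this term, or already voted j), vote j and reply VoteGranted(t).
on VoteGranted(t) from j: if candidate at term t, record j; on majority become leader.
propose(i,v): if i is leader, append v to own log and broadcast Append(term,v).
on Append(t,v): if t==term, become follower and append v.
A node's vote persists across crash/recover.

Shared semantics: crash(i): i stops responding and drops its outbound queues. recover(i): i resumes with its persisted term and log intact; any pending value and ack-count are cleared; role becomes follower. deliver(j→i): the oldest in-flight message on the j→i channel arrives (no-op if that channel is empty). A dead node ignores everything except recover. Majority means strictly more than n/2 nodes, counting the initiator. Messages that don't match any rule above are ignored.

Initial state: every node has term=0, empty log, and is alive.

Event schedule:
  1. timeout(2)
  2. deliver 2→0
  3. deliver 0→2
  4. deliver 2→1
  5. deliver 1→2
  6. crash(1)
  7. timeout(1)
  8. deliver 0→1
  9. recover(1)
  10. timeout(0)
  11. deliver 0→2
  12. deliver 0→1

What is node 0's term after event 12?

[1] timeout(2) → N2(cand t1 [-])
[2] deliver 2→0 → N0(foll t1 [-])
[3] deliver 0→2 → N2(lead t1 [-])
[4] deliver 2→1 → N1(foll t1 [-])
[5] deliver 1→2 → ∅
[6] crash(1) → N1(✗foll t1 [-])
[7] timeout(1) → ∅
[8] deliver 0→1 → ∅
[9] recover(1) → N1(foll t1 [-])
[10] timeout(0) → N0(cand t2 [-])
[11] deliver 0→2 → N2(foll t2 [-])
[12] deliver 0→1 → N1(foll t2 [-])

2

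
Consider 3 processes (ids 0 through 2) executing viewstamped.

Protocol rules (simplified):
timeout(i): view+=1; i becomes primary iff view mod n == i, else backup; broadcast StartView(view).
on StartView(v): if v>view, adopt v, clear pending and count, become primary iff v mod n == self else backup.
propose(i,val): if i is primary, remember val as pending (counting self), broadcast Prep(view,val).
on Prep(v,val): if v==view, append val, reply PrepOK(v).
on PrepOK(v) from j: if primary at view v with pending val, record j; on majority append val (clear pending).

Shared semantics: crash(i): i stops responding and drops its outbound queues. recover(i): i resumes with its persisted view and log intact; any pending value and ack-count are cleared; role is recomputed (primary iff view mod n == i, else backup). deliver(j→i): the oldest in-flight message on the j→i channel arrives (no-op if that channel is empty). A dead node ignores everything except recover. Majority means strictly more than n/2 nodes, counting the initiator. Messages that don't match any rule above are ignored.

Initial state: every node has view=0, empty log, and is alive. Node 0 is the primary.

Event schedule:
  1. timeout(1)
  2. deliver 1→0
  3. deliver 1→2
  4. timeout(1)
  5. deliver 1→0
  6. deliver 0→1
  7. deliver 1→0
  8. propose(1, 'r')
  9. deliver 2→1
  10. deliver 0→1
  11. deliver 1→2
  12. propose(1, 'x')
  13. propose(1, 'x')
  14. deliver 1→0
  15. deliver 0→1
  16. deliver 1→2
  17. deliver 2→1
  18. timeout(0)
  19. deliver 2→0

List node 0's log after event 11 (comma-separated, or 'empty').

[1] timeout(1) → N1(prim v1 [-])
[2] deliver 1→0 → N0(back v1 [-])
[3] deliver 1→2 → N2(back v1 [-])
[4] timeout(1) → N1(back v2 [-])
[5] deliver 1→0 → N0(back v2 [-])
[6] deliver 0→1 → ∅
[7] deliver 1→0 → ∅
[8] propose(1,'r') → ∅
[9] deliver 2→1 → ∅
[10] deliver 0→1 → ∅
[11] deliver 1→2 → N2(prim v2 [-])

empty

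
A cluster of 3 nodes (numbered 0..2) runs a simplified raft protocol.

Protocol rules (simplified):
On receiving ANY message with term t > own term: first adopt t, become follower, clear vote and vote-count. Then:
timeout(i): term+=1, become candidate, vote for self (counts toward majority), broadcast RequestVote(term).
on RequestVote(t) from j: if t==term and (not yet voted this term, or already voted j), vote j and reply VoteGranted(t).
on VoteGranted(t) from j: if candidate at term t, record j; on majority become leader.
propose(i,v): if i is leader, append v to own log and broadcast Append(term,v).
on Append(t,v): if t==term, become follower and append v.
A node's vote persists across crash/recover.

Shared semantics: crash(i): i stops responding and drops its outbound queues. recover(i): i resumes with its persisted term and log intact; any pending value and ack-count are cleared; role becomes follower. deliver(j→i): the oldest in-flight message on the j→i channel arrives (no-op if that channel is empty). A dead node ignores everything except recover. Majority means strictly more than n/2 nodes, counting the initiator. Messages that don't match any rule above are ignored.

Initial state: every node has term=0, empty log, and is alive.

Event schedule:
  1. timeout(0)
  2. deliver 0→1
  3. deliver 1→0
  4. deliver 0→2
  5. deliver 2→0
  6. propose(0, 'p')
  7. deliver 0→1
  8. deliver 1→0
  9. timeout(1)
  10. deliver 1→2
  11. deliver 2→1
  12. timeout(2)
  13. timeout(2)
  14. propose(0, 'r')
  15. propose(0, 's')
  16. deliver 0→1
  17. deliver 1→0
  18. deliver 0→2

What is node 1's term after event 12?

2

after 1 — timeout(0): n0:cand/t1/[-]
after 2 — deliver 0→1: n1:foll/t1/[-]
after 3 — deliver 1→0: n0:lead/t1/[-]
after 4 — deliver 0→2: n2:foll/t1/[-]
after 5 — deliver 2→0: ·
after 6 — propose(0,'p'): n0:lead/t1/[p]
after 7 — deliver 0→1: n1:foll/t1/[p]
after 8 — deliver 1→0: ·
after 9 — timeout(1): n1:cand/t2/[p]
after 10 — deliver 1→2: n2:foll/t2/[-]
after 11 — deliver 2→1: n1:lead/t2/[p]
after 12 — timeout(2): n2:cand/t3/[-]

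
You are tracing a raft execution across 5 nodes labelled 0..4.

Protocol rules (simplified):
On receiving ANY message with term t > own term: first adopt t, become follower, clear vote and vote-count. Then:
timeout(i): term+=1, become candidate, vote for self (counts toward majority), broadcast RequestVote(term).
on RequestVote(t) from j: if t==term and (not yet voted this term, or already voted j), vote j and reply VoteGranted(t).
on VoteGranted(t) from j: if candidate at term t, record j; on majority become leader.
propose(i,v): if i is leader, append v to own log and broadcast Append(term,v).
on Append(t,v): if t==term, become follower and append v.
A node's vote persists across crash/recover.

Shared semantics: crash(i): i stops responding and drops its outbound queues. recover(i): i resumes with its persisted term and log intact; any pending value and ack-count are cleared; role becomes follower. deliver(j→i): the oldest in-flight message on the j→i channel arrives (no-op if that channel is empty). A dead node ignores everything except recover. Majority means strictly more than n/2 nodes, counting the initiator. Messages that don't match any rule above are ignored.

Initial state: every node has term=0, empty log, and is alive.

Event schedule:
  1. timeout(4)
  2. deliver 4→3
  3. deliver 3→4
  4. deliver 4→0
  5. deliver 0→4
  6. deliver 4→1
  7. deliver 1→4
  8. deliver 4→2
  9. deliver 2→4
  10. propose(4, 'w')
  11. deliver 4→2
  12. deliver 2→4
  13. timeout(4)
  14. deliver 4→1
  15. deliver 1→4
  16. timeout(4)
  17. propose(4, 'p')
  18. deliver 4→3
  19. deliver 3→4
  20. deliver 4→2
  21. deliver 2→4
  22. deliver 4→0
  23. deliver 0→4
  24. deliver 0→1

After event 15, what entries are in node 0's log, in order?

step 1 timeout(4): 4={cand,t=1,log=-}
step 2 deliver 4→3: 3={foll,t=1,log=-}
step 3 deliver 3→4: —
step 4 deliver 4→0: 0={foll,t=1,log=-}
step 5 deliver 0→4: 4={lead,t=1,log=-}
step 6 deliver 4→1: 1={foll,t=1,log=-}
step 7 deliver 1→4: —
step 8 deliver 4→2: 2={foll,t=1,log=-}
step 9 deliver 2→4: —
step 10 propose(4,'w'): 4={lead,t=1,log=w}
step 11 deliver 4→2: 2={foll,t=1,log=w}
step 12 deliver 2→4: —
step 13 timeout(4): 4={cand,t=2,log=w}
step 14 deliver 4→1: 1={foll,t=1,log=w}
step 15 deliver 1→4: —

empty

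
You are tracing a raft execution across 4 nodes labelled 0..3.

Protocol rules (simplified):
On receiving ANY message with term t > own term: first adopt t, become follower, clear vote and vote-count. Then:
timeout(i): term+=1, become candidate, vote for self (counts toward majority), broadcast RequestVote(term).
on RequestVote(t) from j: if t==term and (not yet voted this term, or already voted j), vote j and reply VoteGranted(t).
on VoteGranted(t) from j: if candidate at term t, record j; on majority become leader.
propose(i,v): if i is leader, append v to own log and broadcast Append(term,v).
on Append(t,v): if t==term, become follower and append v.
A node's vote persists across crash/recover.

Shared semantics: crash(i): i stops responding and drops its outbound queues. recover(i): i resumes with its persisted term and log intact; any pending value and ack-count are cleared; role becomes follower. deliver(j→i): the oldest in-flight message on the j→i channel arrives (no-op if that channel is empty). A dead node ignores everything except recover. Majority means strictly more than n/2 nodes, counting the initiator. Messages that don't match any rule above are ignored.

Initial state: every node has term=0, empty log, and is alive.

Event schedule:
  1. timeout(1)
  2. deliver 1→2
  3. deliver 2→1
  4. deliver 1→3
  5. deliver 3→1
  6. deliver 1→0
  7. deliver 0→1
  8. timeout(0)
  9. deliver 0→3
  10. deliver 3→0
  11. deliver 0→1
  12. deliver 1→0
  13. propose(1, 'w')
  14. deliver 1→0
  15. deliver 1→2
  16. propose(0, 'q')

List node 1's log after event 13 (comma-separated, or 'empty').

after 1 — timeout(1): n1:cand/t1/[-]
after 2 — deliver 1→2: n2:foll/t1/[-]
after 3 — deliver 2→1: ·
after 4 — deliver 1→3: n3:foll/t1/[-]
after 5 — deliver 3→1: n1:lead/t1/[-]
after 6 — deliver 1→0: n0:foll/t1/[-]
after 7 — deliver 0→1: ·
after 8 — timeout(0): n0:cand/t2/[-]
after 9 — deliver 0→3: n3:foll/t2/[-]
after 10 — deliver 3→0: ·
after 11 — deliver 0→1: n1:foll/t2/[-]
after 12 — deliver 1→0: n0:lead/t2/[-]
after 13 — propose(1,'w'): ·

empty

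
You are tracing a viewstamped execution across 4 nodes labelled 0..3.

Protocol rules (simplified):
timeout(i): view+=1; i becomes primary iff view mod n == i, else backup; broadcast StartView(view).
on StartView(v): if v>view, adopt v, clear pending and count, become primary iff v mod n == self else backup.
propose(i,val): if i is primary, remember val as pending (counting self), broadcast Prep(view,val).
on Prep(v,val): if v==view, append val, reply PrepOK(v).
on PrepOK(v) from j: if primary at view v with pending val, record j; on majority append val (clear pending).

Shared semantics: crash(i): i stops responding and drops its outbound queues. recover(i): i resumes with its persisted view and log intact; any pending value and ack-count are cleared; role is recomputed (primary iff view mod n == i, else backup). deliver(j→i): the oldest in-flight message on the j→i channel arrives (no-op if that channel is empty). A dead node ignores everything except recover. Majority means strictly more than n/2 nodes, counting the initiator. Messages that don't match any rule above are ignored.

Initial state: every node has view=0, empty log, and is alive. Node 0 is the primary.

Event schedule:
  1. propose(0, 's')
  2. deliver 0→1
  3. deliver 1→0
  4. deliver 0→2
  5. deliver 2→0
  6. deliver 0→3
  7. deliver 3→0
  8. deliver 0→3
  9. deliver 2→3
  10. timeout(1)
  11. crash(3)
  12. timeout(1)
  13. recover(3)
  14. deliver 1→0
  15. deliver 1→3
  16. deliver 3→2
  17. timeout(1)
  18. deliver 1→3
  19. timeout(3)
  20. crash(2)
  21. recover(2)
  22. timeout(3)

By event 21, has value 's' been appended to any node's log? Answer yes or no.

step 1 propose(0,'s'): —
step 2 deliver 0→1: 1={back,v=0,log=s}
step 3 deliver 1→0: —
step 4 deliver 0→2: 2={back,v=0,log=s}
step 5 deliver 2→0: 0={prim,v=0,log=s}
step 6 deliver 0→3: 3={back,v=0,log=s}
step 7 deliver 3→0: —
step 8 deliver 0→3: —
step 9 deliver 2→3: —
step 10 timeout(1): 1={prim,v=1,log=s}
step 11 crash(3): 3={✗back,v=0,log=s}
step 12 timeout(1): 1={back,v=2,log=s}
step 13 recover(3): 3={back,v=0,log=s}
step 14 deliver 1→0: 0={back,v=1,log=s}
step 15 deliver 1→3: 3={back,v=1,log=s}
step 16 deliver 3→2: —
step 17 timeout(1): 1={back,v=3,log=s}
step 18 deliver 1→3: 3={back,v=2,log=s}
step 19 timeout(3): 3={prim,v=3,log=s}
step 20 crash(2): 2={✗back,v=0,log=s}
step 21 recover(2): 2={back,v=0,log=s}

yes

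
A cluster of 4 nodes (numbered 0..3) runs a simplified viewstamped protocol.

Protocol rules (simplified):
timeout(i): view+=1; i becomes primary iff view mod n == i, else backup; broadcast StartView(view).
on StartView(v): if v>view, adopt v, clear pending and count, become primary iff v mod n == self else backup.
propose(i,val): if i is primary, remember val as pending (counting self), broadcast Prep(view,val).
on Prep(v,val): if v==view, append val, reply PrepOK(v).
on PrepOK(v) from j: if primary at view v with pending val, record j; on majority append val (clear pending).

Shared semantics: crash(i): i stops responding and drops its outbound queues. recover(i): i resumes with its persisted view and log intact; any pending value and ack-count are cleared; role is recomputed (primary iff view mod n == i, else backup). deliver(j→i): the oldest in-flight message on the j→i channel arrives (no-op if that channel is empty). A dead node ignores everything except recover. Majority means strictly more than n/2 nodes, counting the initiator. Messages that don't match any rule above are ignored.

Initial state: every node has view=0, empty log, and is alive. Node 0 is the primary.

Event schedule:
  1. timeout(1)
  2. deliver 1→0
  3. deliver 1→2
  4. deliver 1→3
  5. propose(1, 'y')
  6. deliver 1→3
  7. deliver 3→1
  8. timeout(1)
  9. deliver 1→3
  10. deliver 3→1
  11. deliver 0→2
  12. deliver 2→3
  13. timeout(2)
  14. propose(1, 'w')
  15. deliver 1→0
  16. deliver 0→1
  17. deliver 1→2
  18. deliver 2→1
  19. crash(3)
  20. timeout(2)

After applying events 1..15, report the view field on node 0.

1

1. timeout(1):  <1:prim v1 ->
2. deliver 1→0:  <0:back v1 ->
3. deliver 1→2:  <2:back v1 ->
4. deliver 1→3:  <3:back v1 ->
5. propose(1,'y'):  nop
6. deliver 1→3:  <3:back v1 y>
7. deliver 3→1:  nop
8. timeout(1):  <1:back v2 ->
9. deliver 1→3:  <3:back v2 y>
10. deliver 3→1:  nop
11. deliver 0→2:  nop
12. deliver 2→3:  nop
13. timeout(2):  <2:prim v2 ->
14. propose(1,'w'):  nop
15. deliver 1→0:  <0:back v1 y>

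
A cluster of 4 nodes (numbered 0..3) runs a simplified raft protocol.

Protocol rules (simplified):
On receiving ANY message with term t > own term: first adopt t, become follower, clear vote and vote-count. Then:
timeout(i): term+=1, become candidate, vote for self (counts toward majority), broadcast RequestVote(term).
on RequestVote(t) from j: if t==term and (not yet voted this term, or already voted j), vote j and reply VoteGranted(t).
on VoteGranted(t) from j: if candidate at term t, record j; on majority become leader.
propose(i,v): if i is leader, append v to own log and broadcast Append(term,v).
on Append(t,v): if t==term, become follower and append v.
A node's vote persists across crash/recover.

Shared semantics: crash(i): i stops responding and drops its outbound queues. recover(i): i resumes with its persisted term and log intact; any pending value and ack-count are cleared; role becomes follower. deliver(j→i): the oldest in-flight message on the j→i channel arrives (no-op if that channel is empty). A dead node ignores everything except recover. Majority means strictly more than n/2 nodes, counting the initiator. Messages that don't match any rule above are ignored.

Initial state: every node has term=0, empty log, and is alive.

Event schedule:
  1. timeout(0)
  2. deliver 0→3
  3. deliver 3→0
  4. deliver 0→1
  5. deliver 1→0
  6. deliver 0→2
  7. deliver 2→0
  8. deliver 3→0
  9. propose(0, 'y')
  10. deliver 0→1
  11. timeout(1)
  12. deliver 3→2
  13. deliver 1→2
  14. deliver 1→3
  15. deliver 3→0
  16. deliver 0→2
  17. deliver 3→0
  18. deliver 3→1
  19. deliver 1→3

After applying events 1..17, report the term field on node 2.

2

e1 timeout(0): 0[cand,t=1,-]
e2 deliver 0→3: 3[foll,t=1,-]
e3 deliver 3→0: ·
e4 deliver 0→1: 1[foll,t=1,-]
e5 deliver 1→0: 0[lead,t=1,-]
e6 deliver 0→2: 2[foll,t=1,-]
e7 deliver 2→0: ·
e8 deliver 3→0: ·
e9 propose(0,'y'): 0[lead,t=1,y]
e10 deliver 0→1: 1[foll,t=1,y]
e11 timeout(1): 1[cand,t=2,y]
e12 deliver 3→2: ·
e13 deliver 1→2: 2[foll,t=2,-]
e14 deliver 1→3: 3[foll,t=2,-]
e15 deliver 3→0: ·
e16 deliver 0→2: ·
e17 deliver 3→0: ·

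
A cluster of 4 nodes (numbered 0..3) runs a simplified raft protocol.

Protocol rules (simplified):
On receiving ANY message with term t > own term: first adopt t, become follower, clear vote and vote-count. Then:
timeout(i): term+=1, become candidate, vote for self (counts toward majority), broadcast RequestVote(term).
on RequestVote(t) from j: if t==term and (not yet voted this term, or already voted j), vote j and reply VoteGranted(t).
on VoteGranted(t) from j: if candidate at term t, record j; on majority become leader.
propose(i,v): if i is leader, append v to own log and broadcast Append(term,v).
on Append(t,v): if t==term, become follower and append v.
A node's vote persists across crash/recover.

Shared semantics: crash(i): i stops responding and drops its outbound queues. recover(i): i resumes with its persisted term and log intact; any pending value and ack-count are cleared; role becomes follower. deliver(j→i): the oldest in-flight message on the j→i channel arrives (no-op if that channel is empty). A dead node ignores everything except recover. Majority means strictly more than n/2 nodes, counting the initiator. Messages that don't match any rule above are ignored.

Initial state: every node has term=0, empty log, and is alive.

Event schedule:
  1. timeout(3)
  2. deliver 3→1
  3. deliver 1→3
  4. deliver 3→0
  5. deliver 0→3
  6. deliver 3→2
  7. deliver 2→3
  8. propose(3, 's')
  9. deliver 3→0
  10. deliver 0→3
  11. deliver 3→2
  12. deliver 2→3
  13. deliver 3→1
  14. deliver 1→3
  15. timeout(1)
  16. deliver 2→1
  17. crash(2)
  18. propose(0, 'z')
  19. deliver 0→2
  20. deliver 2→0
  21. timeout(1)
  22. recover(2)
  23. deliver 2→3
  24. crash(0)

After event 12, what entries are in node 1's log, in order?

1. timeout(3):  <3:cand t1 ->
2. deliver 3→1:  <1:foll t1 ->
3. deliver 1→3:  nop
4. deliver 3→0:  <0:foll t1 ->
5. deliver 0→3:  <3:lead t1 ->
6. deliver 3→2:  <2:foll t1 ->
7. deliver 2→3:  nop
8. propose(3,'s'):  <3:lead t1 s>
9. deliver 3→0:  <0:foll t1 s>
10. deliver 0→3:  nop
11. deliver 3→2:  <2:foll t1 s>
12. deliver 2→3:  nop

empty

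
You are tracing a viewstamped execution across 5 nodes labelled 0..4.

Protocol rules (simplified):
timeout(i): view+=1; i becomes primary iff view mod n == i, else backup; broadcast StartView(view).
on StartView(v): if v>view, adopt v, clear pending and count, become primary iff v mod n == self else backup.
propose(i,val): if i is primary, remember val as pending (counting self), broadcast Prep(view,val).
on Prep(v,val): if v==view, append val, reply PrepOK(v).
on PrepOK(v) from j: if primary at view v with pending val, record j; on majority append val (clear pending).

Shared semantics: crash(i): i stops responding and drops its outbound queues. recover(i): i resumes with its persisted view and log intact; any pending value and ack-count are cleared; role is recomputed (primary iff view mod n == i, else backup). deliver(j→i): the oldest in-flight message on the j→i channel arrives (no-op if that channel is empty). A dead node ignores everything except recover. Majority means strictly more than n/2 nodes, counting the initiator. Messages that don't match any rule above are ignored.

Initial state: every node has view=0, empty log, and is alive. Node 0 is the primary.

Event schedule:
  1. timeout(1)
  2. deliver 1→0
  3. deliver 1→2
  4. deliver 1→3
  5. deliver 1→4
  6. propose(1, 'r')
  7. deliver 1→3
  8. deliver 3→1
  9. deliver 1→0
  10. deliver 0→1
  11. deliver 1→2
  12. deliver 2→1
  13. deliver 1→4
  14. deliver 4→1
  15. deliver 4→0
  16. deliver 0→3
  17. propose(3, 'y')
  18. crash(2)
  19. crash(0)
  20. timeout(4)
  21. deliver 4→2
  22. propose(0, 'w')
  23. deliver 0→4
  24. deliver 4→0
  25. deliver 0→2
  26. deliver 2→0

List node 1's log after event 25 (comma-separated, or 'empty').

[1] timeout(1) → N1(prim v1 [-])
[2] deliver 1→0 → N0(back v1 [-])
[3] deliver 1→2 → N2(back v1 [-])
[4] deliver 1→3 → N3(back v1 [-])
[5] deliver 1→4 → N4(back v1 [-])
[6] propose(1,'r') → ∅
[7] deliver 1→3 → N3(back v1 [r])
[8] deliver 3→1 → ∅
[9] deliver 1→0 → N0(back v1 [r])
[10] deliver 0→1 → N1(prim v1 [r])
[11] deliver 1→2 → N2(back v1 [r])
[12] deliver 2→1 → ∅
[13] deliver 1→4 → N4(back v1 [r])
[14] deliver 4→1 → ∅
[15] deliver 4→0 → ∅
[16] deliver 0→3 → ∅
[17] propose(3,'y') → ∅
[18] crash(2) → N2(✗back v1 [r])
[19] crash(0) → N0(✗back v1 [r])
[20] timeout(4) → N4(back v2 [r])
[21] deliver 4→2 → ∅
[22] propose(0,'w') → ∅
[23] deliver 0→4 → ∅
[24] deliver 4→0 → ∅
[25] deliver 0→2 → ∅

r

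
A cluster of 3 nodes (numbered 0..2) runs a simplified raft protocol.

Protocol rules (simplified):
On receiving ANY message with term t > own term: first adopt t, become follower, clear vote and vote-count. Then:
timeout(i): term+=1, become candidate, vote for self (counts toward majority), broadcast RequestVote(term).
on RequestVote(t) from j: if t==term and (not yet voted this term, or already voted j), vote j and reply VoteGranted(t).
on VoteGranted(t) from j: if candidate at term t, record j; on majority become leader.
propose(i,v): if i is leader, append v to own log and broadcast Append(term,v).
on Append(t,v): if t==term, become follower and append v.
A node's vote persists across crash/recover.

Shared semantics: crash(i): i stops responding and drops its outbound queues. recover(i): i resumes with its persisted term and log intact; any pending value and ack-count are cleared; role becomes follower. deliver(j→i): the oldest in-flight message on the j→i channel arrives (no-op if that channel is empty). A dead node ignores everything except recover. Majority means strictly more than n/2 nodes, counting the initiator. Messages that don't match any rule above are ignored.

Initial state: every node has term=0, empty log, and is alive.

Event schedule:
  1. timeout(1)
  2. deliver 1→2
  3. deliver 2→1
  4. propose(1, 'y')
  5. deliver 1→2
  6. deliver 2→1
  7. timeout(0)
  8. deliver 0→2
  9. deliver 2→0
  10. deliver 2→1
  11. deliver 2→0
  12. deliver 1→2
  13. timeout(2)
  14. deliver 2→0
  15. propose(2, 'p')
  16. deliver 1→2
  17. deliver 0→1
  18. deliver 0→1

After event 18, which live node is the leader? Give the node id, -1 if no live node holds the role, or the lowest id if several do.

step 1 timeout(1): 1={cand,t=1,log=-}
step 2 deliver 1→2: 2={foll,t=1,log=-}
step 3 deliver 2→1: 1={lead,t=1,log=-}
step 4 propose(1,'y'): 1={lead,t=1,log=y}
step 5 deliver 1→2: 2={foll,t=1,log=y}
step 6 deliver 2→1: —
step 7 timeout(0): 0={cand,t=1,log=-}
step 8 deliver 0→2: —
step 9 deliver 2→0: —
step 10 deliver 2→1: —
step 11 deliver 2→0: —
step 12 deliver 1→2: —
step 13 timeout(2): 2={cand,t=2,log=y}
step 14 deliver 2→0: 0={foll,t=2,log=-}
step 15 propose(2,'p'): —
step 16 deliver 1→2: —
step 17 deliver 0→1: —
step 18 deliver 0→1: —

1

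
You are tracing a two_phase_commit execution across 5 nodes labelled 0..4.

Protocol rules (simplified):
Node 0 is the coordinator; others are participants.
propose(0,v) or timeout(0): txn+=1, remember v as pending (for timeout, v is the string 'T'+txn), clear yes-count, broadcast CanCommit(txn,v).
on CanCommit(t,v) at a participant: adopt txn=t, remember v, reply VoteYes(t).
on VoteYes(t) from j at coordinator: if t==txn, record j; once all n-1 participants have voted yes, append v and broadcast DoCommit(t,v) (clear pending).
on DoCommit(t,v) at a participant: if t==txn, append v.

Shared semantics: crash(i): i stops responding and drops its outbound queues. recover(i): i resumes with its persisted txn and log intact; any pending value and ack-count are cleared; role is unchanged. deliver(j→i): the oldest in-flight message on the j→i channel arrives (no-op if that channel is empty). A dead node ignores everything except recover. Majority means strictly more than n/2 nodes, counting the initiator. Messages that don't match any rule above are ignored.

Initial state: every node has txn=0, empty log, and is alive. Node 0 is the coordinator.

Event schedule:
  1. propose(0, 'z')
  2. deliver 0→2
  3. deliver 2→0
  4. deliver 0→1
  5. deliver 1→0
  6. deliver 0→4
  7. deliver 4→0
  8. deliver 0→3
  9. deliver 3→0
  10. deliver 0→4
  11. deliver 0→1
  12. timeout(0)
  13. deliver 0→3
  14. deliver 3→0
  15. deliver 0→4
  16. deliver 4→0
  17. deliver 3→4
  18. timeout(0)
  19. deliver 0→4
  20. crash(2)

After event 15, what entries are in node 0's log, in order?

step 1 propose(0,'z'): 0={coor,t=1,log=-}
step 2 deliver 0→2: 2={part,t=1,log=-}
step 3 deliver 2→0: —
step 4 deliver 0→1: 1={part,t=1,log=-}
step 5 deliver 1→0: —
step 6 deliver 0→4: 4={part,t=1,log=-}
step 7 deliver 4→0: —
step 8 deliver 0→3: 3={part,t=1,log=-}
step 9 deliver 3→0: 0={coor,t=1,log=z}
step 10 deliver 0→4: 4={part,t=1,log=z}
step 11 deliver 0→1: 1={part,t=1,log=z}
step 12 timeout(0): 0={coor,t=2,log=z}
step 13 deliver 0→3: 3={part,t=1,log=z}
step 14 deliver 3→0: —
step 15 deliver 0→4: 4={part,t=2,log=z}

z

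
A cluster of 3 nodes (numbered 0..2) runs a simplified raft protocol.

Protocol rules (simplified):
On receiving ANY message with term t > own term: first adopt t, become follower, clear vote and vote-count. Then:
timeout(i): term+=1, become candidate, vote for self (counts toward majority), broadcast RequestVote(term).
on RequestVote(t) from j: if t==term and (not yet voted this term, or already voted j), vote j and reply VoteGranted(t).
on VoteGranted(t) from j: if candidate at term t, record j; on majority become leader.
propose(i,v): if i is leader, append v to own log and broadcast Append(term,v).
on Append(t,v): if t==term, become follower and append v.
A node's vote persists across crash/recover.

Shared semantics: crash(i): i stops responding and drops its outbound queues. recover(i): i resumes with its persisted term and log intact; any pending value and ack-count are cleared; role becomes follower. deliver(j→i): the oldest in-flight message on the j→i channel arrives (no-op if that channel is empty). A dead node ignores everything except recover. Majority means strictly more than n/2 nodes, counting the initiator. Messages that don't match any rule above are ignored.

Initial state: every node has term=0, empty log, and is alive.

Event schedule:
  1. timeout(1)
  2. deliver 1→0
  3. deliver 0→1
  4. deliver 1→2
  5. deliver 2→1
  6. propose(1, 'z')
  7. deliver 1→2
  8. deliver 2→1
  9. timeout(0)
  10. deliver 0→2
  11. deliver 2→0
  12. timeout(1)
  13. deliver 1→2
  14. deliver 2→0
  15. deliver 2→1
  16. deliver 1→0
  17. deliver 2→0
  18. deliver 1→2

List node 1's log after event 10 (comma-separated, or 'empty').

1. timeout(1):  <1:cand t1 ->
2. deliver 1→0:  <0:foll t1 ->
3. deliver 0→1:  <1:lead t1 ->
4. deliver 1→2:  <2:foll t1 ->
5. deliver 2→1:  nop
6. propose(1,'z'):  <1:lead t1 z>
7. deliver 1→2:  <2:foll t1 z>
8. deliver 2→1:  nop
9. timeout(0):  <0:cand t2 ->
10. deliver 0→2:  <2:foll t2 z>

z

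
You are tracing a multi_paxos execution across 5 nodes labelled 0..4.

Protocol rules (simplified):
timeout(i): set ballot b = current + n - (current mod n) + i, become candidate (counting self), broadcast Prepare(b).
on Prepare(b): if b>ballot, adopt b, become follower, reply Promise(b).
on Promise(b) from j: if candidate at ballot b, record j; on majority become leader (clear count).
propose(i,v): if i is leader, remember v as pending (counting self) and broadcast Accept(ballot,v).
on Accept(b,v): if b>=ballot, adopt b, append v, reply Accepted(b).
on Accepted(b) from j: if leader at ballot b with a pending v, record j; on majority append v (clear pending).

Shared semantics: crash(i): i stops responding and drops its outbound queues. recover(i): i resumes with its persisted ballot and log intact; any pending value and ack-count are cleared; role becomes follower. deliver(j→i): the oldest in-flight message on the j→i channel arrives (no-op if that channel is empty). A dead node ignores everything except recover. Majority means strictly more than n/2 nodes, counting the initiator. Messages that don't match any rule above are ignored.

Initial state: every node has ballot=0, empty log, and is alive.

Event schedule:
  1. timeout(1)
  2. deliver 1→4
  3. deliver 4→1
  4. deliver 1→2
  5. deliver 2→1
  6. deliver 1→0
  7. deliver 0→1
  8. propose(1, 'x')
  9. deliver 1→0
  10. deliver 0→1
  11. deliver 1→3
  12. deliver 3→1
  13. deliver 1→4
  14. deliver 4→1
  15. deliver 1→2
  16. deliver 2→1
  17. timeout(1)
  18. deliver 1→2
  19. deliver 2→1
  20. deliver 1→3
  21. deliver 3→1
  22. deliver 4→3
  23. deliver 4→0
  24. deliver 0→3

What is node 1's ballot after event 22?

11

e1 timeout(1): 1[cand,b=6,-]
e2 deliver 1→4: 4[foll,b=6,-]
e3 deliver 4→1: ·
e4 deliver 1→2: 2[foll,b=6,-]
e5 deliver 2→1: 1[lead,b=6,-]
e6 deliver 1→0: 0[foll,b=6,-]
e7 deliver 0→1: ·
e8 propose(1,'x'): ·
e9 deliver 1→0: 0[foll,b=6,x]
e10 deliver 0→1: ·
e11 deliver 1→3: 3[foll,b=6,-]
e12 deliver 3→1: ·
e13 deliver 1→4: 4[foll,b=6,x]
e14 deliver 4→1: 1[lead,b=6,x]
e15 deliver 1→2: 2[foll,b=6,x]
e16 deliver 2→1: ·
e17 timeout(1): 1[cand,b=11,x]
e18 deliver 1→2: 2[foll,b=11,x]
e19 deliver 2→1: ·
e20 deliver 1→3: 3[foll,b=6,x]
e21 deliver 3→1: ·
e22 deliver 4→3: ·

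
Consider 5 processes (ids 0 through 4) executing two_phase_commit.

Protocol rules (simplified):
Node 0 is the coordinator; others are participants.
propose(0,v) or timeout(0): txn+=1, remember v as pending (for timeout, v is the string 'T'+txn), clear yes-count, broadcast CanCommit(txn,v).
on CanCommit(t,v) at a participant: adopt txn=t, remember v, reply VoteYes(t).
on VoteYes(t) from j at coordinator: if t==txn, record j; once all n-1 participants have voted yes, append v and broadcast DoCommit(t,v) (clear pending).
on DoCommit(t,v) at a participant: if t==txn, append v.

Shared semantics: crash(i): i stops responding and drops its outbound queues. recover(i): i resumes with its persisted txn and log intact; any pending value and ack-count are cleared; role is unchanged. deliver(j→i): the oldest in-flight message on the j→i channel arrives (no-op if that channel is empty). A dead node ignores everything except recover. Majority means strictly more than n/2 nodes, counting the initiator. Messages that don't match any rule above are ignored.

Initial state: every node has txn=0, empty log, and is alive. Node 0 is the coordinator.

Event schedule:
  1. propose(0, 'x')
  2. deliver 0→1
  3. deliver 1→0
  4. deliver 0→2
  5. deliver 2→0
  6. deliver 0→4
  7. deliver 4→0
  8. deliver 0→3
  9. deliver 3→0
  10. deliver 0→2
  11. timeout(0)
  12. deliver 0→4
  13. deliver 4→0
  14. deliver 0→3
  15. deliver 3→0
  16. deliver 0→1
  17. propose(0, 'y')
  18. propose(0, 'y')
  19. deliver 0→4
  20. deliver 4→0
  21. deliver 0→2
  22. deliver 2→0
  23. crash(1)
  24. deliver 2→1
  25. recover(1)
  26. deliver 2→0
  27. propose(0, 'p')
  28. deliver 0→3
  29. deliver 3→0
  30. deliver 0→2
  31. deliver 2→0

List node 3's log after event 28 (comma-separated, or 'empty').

e1 propose(0,'x'): 0[coor,t=1,-]
e2 deliver 0→1: 1[part,t=1,-]
e3 deliver 1→0: ·
e4 deliver 0→2: 2[part,t=1,-]
e5 deliver 2→0: ·
e6 deliver 0→4: 4[part,t=1,-]
e7 deliver 4→0: ·
e8 deliver 0→3: 3[part,t=1,-]
e9 deliver 3→0: 0[coor,t=1,x]
e10 deliver 0→2: 2[part,t=1,x]
e11 timeout(0): 0[coor,t=2,x]
e12 deliver 0→4: 4[part,t=1,x]
e13 deliver 4→0: ·
e14 deliver 0→3: 3[part,t=1,x]
e15 deliver 3→0: ·
e16 deliver 0→1: 1[part,t=1,x]
e17 propose(0,'y'): 0[coor,t=3,x]
e18 propose(0,'y'): 0[coor,t=4,x]
e19 deliver 0→4: 4[part,t=2,x]
e20 deliver 4→0: ·
e21 deliver 0→2: 2[part,t=2,x]
e22 deliver 2→0: ·
e23 crash(1): 1[✗part,t=1,x]
e24 deliver 2→1: ·
e25 recover(1): 1[part,t=1,x]
e26 deliver 2→0: ·
e27 propose(0,'p'): 0[coor,t=5,x]
e28 deliver 0→3: 3[part,t=2,x]

x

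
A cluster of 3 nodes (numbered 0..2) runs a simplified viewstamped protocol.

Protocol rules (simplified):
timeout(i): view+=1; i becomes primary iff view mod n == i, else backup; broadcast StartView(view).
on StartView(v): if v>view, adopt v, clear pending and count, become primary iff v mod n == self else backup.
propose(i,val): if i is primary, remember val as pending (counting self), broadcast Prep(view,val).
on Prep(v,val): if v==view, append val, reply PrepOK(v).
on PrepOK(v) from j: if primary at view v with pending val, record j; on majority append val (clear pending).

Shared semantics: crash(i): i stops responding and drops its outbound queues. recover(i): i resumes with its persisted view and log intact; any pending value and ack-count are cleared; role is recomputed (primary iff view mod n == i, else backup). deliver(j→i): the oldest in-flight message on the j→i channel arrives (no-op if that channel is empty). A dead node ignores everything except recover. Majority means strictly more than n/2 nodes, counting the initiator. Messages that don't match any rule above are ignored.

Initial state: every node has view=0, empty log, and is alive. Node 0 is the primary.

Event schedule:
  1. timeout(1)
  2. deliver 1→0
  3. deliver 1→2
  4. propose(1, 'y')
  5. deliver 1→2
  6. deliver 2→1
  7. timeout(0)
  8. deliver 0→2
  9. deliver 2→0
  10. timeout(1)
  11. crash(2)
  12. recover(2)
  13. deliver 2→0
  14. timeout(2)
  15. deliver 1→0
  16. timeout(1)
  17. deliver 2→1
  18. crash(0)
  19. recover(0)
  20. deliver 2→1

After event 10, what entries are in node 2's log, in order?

[1] timeout(1) → N1(prim v1 [-])
[2] deliver 1→0 → N0(back v1 [-])
[3] deliver 1→2 → N2(back v1 [-])
[4] propose(1,'y') → ∅
[5] deliver 1→2 → N2(back v1 [y])
[6] deliver 2→1 → N1(prim v1 [y])
[7] timeout(0) → N0(back v2 [-])
[8] deliver 0→2 → N2(prim v2 [y])
[9] deliver 2→0 → ∅
[10] timeout(1) → N1(back v2 [y])

y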